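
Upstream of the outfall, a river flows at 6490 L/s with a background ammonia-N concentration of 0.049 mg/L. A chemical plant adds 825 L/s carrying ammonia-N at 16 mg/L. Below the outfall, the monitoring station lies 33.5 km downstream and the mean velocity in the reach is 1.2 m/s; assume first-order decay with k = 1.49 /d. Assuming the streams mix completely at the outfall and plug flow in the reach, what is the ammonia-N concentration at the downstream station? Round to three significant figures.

Conservation of mass: C = (6490·0.04900 + 825.0·16.00) / 7315 = 13520/7315 = 1.848 mg/L.
Travel time t = 33.5·1000 / 1.2 = 27920 s = 7.755 h.
First-order decay: C = 1.848·exp(−k·t) = 1.848·0.6179 = 1.142 mg/L.

1.14 mg/L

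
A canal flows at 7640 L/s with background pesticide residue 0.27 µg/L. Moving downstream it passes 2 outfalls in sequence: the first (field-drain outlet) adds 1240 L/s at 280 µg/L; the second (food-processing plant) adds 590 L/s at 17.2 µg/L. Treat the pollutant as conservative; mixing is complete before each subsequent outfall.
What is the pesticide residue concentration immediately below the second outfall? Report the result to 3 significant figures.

Outfall 1: combined Q = 8880 L/s; C = (7640·0.2700 + 1240·280.0)/8880 = 39.33 µg/L.
Outfall 2: combined Q = 9470 L/s; C = (8880·39.33 + 590.0·17.20)/9470 = 37.95 µg/L.

38.0 µg/L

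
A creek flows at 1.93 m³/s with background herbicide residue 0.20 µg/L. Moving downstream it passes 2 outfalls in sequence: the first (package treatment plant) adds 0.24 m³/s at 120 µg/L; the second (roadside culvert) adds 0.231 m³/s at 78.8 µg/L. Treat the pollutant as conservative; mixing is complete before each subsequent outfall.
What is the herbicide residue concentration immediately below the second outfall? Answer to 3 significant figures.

Outfall 1: combined Q = 2.170 m³/s; C = (1.930·0.2000 + 0.2400·120.0)/2.170 = 13.45 µg/L.
Outfall 2: combined Q = 2.401 m³/s; C = (2.170·13.45 + 0.2310·78.80)/2.401 = 19.74 µg/L.

19.7 µg/L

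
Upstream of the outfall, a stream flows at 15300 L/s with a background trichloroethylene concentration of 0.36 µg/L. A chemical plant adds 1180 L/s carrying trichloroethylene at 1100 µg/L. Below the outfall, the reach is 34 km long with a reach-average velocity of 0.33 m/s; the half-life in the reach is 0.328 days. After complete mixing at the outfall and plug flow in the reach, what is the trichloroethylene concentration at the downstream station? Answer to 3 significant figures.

Flow-weighted average: C = (15300·0.3600 + 1180·1100) / 16480 = 1304000/16480 = 79.10 µg/L.
Travel time t = 34·1000 / 0.33 = 103000 s = 28.62 h.
Half-life 0.328 d → k = ln 2 / 0.328 = 2.113 d⁻¹.
After decay, C = 79.10 × e^(−kt) = 79.10 × 0.08046 = 6.364 µg/L.

6.36 µg/L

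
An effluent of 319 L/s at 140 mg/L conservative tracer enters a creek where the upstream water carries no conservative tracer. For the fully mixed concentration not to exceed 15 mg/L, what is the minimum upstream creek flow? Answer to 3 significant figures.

Set C_mix = 15: (Q·0 + 319.0·140.0) / (Q + 319.0) = 15
→ Q = 319.0·(140.0 − 15)/(15 − 0) = 2658 L/s.

2660 L/s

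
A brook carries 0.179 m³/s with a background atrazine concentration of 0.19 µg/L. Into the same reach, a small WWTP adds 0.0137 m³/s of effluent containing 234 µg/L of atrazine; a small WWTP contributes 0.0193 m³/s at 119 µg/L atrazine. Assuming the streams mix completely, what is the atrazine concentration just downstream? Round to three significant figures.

Mass balance: C = (0.1790·0.1900 + 0.01370·234.0 + 0.01930·119.0) / 0.2120 = 5.537/0.2120 = 26.12 µg/L.

26.1 µg/L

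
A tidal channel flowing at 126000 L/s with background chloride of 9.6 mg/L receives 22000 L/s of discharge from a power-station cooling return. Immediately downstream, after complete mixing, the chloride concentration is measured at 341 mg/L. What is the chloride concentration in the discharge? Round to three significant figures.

2240 mg/L

Mass balance: 126000·9.600 + 22000·Cₑ = 148000·341.0
→ Cₑ = (148000·341.0 − 126000·9.600) / 22000 = 2239 mg/L.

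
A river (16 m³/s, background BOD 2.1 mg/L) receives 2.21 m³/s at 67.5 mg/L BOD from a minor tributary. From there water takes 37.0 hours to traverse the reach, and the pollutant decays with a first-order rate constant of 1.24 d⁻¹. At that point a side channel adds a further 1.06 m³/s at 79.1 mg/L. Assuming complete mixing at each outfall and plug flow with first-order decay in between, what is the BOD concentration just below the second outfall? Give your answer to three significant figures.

5.75 mg/L

Mixed concentration C = ΣQC/ΣQ = (16.00·2.100 + 2.210·67.50) / 18.21 = 182.8/18.21 = 10.04 mg/L; combined flow 18.21 m³/s.
Applying C = C₀e^(−kt): 10.04 × 0.1478 = 1.484 mg/L.
At the second outfall, C = (18.21·1.484 + 1.060·79.10) / (18.21 + 1.060) = 5.753 mg/L.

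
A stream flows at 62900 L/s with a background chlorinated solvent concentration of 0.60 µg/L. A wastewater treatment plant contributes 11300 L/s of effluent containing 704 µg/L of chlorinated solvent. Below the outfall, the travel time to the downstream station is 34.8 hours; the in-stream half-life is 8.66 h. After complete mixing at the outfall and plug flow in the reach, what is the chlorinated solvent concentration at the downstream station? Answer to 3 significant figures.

Flow-weighted average: C = (62900·0.6000 + 11300·704.0) / 74200 = 7993000/74200 = 107.7 µg/L.
Half-life 8.66 h → k = ln 2 / 8.66 = 0.08004 h⁻¹ = 1.921 d⁻¹.
Decay over the reach: 107.7·exp(−kt) = 107.7·0.06170 = 6.647 µg/L.

6.65 µg/L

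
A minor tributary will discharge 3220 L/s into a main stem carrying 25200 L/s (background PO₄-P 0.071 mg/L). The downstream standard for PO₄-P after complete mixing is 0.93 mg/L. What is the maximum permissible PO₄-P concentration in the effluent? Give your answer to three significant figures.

7.65 mg/L

At the limit, (Qr·Cr + Qe·Cₑ)/(Qr + Qe) = 0.93:
Cₑ = (28420·0.93 − 25200·0.07100) / 3220 = 7.653 mg/L.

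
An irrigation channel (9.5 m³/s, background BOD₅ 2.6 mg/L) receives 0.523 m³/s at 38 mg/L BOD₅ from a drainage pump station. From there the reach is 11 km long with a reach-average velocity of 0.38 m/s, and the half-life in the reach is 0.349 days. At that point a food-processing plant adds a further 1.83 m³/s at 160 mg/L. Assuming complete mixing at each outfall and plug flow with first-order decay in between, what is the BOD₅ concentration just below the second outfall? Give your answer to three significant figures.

Conservation of mass: C = (9.500·2.600 + 0.5230·38.00) / 10.02 = 44.57/10.02 = 4.447 mg/L; combined flow 10.02 m³/s.
Travel time t = 11·1000 / 0.38 = 28950 s = 8.041 h.
Half-life 0.349 d → k = ln 2 / 0.349 = 1.986 d⁻¹.
Applying C = C₀e^(−kt): 4.447 × 0.5141 = 2.286 mg/L.
Second outfall: C = (10.02·2.286 + 1.830·160.0)/11.85 = 26.64 mg/L.

26.6 mg/L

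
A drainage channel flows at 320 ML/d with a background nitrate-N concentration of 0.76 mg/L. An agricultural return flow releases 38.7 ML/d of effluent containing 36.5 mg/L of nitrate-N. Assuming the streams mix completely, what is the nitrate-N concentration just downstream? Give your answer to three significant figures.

4.62 mg/L

Flow-weighted average: C = (320.0·0.7600 + 38.70·36.50) / 358.7 = 1656/358.7 = 4.616 mg/L.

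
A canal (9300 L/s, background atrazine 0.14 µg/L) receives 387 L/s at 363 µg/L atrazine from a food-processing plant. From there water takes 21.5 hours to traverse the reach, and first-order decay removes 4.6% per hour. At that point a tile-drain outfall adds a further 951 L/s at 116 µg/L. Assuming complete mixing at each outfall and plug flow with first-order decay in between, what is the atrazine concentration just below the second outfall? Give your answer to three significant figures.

15.2 µg/L

Mass balance: C = (9300·0.1400 + 387.0·363.0) / 9687 = 141800/9687 = 14.64 µg/L; combined flow 9687 L/s.
4.6%/h lost → k = −ln(1 − 0.046) = 0.04709 h⁻¹.
After decay, C = 14.64 × e^(−kt) = 14.64 × 0.3633 = 5.318 µg/L.
At the second outfall, C = (9687·5.318 + 951.0·116.0) / (9687 + 951.0) = 15.21 µg/L.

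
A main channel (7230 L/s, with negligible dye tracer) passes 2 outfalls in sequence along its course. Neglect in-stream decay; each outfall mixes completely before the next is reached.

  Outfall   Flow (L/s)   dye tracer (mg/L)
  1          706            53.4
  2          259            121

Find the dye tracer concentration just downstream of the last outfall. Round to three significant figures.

8.42 mg/L

Below outfall 1: Q → 7936 L/s, C = (7230·0 + 706.0·53.40)/7936 = 4.751 mg/L.
Below outfall 2: Q → 8195 L/s, C = (7936·4.751 + 259.0·121.0)/8195 = 8.425 mg/L.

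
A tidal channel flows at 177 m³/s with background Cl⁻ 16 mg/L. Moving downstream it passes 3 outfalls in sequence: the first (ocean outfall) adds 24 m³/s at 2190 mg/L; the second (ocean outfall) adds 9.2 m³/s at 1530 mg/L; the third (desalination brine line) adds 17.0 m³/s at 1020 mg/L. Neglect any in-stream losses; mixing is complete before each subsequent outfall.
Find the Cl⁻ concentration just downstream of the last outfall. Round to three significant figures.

Below outfall 1: Q → 201.0 m³/s, C = (177.0·16.00 + 24.00·2190)/201.0 = 275.6 mg/L.
Below outfall 2: Q → 210.2 m³/s, C = (201.0·275.6 + 9.200·1530)/210.2 = 330.5 mg/L.
Below outfall 3: Q → 227.2 m³/s, C = (210.2·330.5 + 17.00·1020)/227.2 = 382.1 mg/L.

382 mg/L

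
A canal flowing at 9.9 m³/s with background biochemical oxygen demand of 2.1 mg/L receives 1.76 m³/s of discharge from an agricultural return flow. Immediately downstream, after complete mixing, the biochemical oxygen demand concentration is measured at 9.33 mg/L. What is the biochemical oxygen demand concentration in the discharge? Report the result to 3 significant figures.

Mass balance: 9.900·2.100 + 1.760·Cₑ = 11.66·9.330
→ Cₑ = (11.66·9.330 − 9.900·2.100) / 1.760 = 50.00 mg/L.

50.0 mg/L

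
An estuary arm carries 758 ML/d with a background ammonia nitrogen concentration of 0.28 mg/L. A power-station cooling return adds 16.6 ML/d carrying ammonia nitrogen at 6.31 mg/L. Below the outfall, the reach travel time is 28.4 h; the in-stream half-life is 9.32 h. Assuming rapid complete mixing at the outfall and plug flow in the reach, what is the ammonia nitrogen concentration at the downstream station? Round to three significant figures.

0.0495 mg/L

Flow-weighted average: C = (758.0·0.2800 + 16.60·6.310) / 774.6 = 317.0/774.6 = 0.4092 mg/L.
Half-life 9.32 h → k = ln 2 / 9.32 = 0.07437 h⁻¹ = 1.785 d⁻¹.
Applying C = C₀e^(−kt): 0.4092 × 0.1210 = 0.04951 mg/L.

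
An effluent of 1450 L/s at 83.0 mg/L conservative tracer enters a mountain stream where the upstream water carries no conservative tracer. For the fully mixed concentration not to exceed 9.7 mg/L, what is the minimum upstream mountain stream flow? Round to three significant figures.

Set C_mix = 9.7: (Q·0 + 1450·83.00) / (Q + 1450) = 9.7
→ Q = 1450·(83.00 − 9.7)/(9.7 − 0) = 10960 L/s.

11000 L/s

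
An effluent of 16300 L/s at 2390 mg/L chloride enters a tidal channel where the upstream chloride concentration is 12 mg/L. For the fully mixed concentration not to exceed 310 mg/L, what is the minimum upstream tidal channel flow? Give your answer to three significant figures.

Set C_mix = 310: (Q·12.00 + 16300·2390) / (Q + 16300) = 310
→ Q = 16300·(2390 − 310)/(310 − 12.00) = 113800 L/s.

114000 L/s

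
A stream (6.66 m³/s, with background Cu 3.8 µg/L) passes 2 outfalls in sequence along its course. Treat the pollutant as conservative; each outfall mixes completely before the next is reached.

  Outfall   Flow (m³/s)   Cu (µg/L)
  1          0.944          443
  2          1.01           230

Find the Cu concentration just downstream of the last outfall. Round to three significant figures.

Outfall 1: combined Q = 7.604 m³/s; C = (6.660·3.800 + 0.9440·443.0)/7.604 = 58.32 µg/L.
Outfall 2: combined Q = 8.614 m³/s; C = (7.604·58.32 + 1.010·230.0)/8.614 = 78.45 µg/L.

78.5 µg/L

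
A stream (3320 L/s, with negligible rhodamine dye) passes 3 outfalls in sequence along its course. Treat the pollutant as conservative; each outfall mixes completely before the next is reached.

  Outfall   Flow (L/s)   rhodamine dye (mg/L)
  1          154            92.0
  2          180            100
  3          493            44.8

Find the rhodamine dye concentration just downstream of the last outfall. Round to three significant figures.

13.1 mg/L

Outfall 1: combined Q = 3474 L/s; C = (3320·0 + 154.0·92.00)/3474 = 4.078 mg/L.
Outfall 2: combined Q = 3654 L/s; C = (3474·4.078 + 180.0·100.0)/3654 = 8.804 mg/L.
Outfall 3: combined Q = 4147 L/s; C = (3654·8.804 + 493.0·44.80)/4147 = 13.08 mg/L.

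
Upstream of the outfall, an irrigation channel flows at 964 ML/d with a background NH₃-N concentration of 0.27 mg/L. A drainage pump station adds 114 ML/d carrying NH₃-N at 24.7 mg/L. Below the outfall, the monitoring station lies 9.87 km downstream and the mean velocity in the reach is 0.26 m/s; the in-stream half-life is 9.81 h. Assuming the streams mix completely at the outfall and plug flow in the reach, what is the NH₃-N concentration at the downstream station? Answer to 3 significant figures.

1.35 mg/L

Conservation of mass: C = (964.0·0.2700 + 114.0·24.70) / 1078 = 3076/1078 = 2.854 mg/L.
Travel time t = 9.87·1000 / 0.26 = 37960 s = 10.54 h.
Half-life 9.81 h → k = ln 2 / 9.81 = 0.07066 h⁻¹ = 1.696 d⁻¹.
First-order decay: C = 2.854·exp(−k·t) = 2.854·0.4747 = 1.355 mg/L.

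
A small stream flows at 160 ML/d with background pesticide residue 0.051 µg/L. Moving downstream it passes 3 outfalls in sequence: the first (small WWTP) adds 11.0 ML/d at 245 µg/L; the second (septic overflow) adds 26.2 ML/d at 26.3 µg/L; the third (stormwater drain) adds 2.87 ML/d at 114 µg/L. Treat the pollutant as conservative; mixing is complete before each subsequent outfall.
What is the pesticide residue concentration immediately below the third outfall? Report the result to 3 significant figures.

After outfall 1: Q = 160.0 + 11.00 = 171.0 ML/d; C = (160.0·0.05100 + 11.00·245.0)/171.0 = 15.81 µg/L.
After outfall 2: Q = 171.0 + 26.20 = 197.2 ML/d; C = (171.0·15.81 + 26.20·26.30)/197.2 = 17.20 µg/L.
After outfall 3: Q = 197.2 + 2.870 = 200.1 ML/d; C = (197.2·17.20 + 2.870·114.0)/200.1 = 18.59 µg/L.

18.6 µg/L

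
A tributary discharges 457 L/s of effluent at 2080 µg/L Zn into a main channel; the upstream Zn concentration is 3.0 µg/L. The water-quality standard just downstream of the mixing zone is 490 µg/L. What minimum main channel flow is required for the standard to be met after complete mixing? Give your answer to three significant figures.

Set C_mix = 490: (Q·3.000 + 457.0·2080) / (Q + 457.0) = 490
→ Q = 457.0·(2080 − 490)/(490 − 3.000) = 1492 L/s.

1490 L/s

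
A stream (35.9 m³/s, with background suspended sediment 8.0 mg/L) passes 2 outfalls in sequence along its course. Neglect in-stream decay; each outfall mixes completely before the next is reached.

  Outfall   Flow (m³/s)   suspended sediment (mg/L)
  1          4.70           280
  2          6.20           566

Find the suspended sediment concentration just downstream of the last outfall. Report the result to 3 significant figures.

Outfall 1: combined Q = 40.60 m³/s; C = (35.90·8.000 + 4.700·280.0)/40.60 = 39.49 mg/L.
Outfall 2: combined Q = 46.80 m³/s; C = (40.60·39.49 + 6.200·566.0)/46.80 = 109.2 mg/L.

109 mg/L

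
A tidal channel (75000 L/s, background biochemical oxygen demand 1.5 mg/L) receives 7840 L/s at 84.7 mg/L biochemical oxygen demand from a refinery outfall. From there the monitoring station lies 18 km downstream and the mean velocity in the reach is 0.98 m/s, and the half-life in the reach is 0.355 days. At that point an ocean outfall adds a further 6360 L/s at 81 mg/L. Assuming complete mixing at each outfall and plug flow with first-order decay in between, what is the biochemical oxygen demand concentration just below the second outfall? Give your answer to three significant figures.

Mass balance: C = (75000·1.500 + 7840·84.70) / 82840 = 776500/82840 = 9.374 mg/L; combined flow 82840 L/s.
Travel time t = 18·1000 / 0.98 = 18370 s = 5.102 h.
Half-life 0.355 d → k = ln 2 / 0.355 = 1.953 d⁻¹.
First-order decay: C = 9.374·exp(−k·t) = 9.374·0.6603 = 6.190 mg/L.
At the second outfall, C = (82840·6.190 + 6360·81.00) / (82840 + 6360) = 11.52 mg/L.

11.5 mg/L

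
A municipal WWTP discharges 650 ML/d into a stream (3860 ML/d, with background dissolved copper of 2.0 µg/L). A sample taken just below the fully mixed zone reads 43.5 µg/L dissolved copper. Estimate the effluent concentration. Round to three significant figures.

290 µg/L

Mass balance: 3860·2.000 + 650.0·Cₑ = 4510·43.50
→ Cₑ = (4510·43.50 − 3860·2.000) / 650.0 = 289.9 µg/L.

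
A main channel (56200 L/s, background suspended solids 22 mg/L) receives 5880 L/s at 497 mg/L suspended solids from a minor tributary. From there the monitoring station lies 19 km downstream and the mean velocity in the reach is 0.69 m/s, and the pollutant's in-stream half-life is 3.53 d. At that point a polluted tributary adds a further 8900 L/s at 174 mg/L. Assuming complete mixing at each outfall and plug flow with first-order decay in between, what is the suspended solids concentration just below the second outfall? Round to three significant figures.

Mixed concentration C = ΣQC/ΣQ = (56200·22.00 + 5880·497.0) / 62080 = 4159000/62080 = 66.99 mg/L; combined flow 62080 L/s.
Travel time t = 19·1000 / 0.69 = 27540 s = 7.649 h.
Half-life 3.53 d → k = ln 2 / 3.53 = 0.1964 d⁻¹.
Applying C = C₀e^(−kt): 66.99 × 0.9393 = 62.93 mg/L.
Second outfall: C = (62080·62.93 + 8900·174.0)/70980 = 76.85 mg/L.

76.9 mg/L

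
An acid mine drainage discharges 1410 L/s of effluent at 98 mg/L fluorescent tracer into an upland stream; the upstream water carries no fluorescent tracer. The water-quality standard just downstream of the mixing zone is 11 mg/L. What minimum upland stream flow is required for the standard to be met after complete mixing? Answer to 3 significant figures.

11200 L/s

Set C_mix = 11: (Q·0 + 1410·98.00) / (Q + 1410) = 11
→ Q = 1410·(98.00 − 11)/(11 − 0) = 11150 L/s.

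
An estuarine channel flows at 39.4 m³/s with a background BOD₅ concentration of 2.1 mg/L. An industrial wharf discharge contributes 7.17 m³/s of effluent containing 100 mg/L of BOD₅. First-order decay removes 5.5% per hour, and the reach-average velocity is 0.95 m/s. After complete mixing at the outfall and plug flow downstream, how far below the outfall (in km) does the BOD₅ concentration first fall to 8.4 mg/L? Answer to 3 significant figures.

Conservation of mass: C = (39.40·2.100 + 7.170·100.0) / 46.57 = 799.7/46.57 = 17.17 mg/L.
5.5%/h lost → k = −ln(1 − 0.055) = 0.05657 h⁻¹.
Set 17.17·exp(−k·t) = 8.4 → t = ln(17.17/8.4)/k = 45510 s = 12.64 h.
Distance = v·t = 0.95·45510 = 43230 m = 43.23 km.

43.2 km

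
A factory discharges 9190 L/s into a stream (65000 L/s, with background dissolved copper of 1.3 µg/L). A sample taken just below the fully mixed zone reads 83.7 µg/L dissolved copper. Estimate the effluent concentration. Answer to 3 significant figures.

Mass balance: 65000·1.300 + 9190·Cₑ = 74190·83.70
→ Cₑ = (74190·83.70 − 65000·1.300) / 9190 = 666.5 µg/L.

667 µg/L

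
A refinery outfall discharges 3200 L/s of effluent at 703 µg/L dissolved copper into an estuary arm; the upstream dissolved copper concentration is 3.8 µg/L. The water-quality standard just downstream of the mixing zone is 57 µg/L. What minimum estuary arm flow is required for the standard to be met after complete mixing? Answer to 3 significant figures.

Set C_mix = 57: (Q·3.800 + 3200·703.0) / (Q + 3200) = 57
→ Q = 3200·(703.0 − 57)/(57 − 3.800) = 38860 L/s.

38900 L/s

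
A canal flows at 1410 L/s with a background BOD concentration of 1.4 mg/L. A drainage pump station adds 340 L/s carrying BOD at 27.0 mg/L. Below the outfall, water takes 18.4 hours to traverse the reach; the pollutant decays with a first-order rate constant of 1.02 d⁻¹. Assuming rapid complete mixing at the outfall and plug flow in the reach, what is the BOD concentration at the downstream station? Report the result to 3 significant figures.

After mixing, C = (1410·1.400 + 340.0·27.00) / 1750 = 11150/1750 = 6.374 mg/L.
Decay over the reach: 6.374·exp(−kt) = 6.374·0.4575 = 2.916 mg/L.

2.92 mg/L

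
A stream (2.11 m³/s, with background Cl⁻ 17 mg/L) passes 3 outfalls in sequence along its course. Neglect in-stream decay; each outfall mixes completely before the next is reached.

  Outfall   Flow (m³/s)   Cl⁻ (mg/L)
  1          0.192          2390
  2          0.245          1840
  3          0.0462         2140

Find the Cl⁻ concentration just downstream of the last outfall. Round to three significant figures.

After outfall 1: Q = 2.110 + 0.1920 = 2.302 m³/s; C = (2.110·17.00 + 0.1920·2390)/2.302 = 214.9 mg/L.
After outfall 2: Q = 2.302 + 0.2450 = 2.547 m³/s; C = (2.302·214.9 + 0.2450·1840)/2.547 = 371.2 mg/L.
After outfall 3: Q = 2.547 + 0.04620 = 2.593 m³/s; C = (2.547·371.2 + 0.04620·2140)/2.593 = 402.8 mg/L.

403 mg/L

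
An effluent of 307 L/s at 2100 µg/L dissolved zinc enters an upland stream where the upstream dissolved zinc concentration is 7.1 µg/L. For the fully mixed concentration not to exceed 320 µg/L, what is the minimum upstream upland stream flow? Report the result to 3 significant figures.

Set C_mix = 320: (Q·7.100 + 307.0·2100) / (Q + 307.0) = 320
→ Q = 307.0·(2100 − 320)/(320 − 7.100) = 1746 L/s.

1750 L/s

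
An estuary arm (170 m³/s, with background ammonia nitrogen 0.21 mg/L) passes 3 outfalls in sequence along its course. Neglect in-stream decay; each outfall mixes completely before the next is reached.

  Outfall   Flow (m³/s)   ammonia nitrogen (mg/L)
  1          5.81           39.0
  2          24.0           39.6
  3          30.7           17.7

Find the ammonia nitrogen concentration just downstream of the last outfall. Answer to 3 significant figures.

After outfall 1: Q = 170.0 + 5.810 = 175.8 m³/s; C = (170.0·0.2100 + 5.810·39.00)/175.8 = 1.492 mg/L.
After outfall 2: Q = 175.8 + 24.00 = 199.8 m³/s; C = (175.8·1.492 + 24.00·39.60)/199.8 = 6.069 mg/L.
After outfall 3: Q = 199.8 + 30.70 = 230.5 m³/s; C = (199.8·6.069 + 30.70·17.70)/230.5 = 7.618 mg/L.

7.62 mg/L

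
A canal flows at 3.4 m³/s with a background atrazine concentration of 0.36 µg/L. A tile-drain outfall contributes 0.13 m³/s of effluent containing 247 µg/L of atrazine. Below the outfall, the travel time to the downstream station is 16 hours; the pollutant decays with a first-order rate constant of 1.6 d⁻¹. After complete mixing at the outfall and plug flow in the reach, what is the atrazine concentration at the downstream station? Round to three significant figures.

Flow-weighted average: C = (3.400·0.3600 + 0.1300·247.0) / 3.530 = 33.33/3.530 = 9.443 µg/L.
Applying C = C₀e^(−kt): 9.443 × 0.3442 = 3.250 µg/L.

3.25 µg/L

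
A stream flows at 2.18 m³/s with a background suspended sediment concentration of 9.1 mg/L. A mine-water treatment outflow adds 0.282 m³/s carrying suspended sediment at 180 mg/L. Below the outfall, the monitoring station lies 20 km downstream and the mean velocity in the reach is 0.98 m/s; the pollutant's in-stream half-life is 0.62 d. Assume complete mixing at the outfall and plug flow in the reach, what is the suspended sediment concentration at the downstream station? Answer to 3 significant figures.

22.0 mg/L

Flow-weighted average: C = (2.180·9.100 + 0.2820·180.0) / 2.462 = 70.60/2.462 = 28.68 mg/L.
Travel time t = 20·1000 / 0.98 = 20410 s = 5.669 h.
Half-life 0.62 d → k = ln 2 / 0.62 = 1.118 d⁻¹.
First-order decay: C = 28.68·exp(−k·t) = 28.68·0.7679 = 22.02 mg/L.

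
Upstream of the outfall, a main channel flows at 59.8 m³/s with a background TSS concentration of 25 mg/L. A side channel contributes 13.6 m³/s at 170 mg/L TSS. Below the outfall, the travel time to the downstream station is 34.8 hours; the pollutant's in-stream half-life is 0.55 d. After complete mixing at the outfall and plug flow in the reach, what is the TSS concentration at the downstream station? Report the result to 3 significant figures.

8.34 mg/L

Mixed concentration C = ΣQC/ΣQ = (59.80·25.00 + 13.60·170.0) / 73.40 = 3807/73.40 = 51.87 mg/L.
Half-life 0.55 d → k = ln 2 / 0.55 = 1.260 d⁻¹.
After decay, C = 51.87 × e^(−kt) = 51.87 × 0.1608 = 8.342 mg/L.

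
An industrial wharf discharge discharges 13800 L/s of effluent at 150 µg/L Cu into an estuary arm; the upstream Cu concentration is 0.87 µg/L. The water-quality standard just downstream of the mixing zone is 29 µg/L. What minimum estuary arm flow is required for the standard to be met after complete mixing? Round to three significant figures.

Set C_mix = 29: (Q·0.8700 + 13800·150.0) / (Q + 13800) = 29
→ Q = 13800·(150.0 − 29)/(29 − 0.8700) = 59360 L/s.

59400 L/s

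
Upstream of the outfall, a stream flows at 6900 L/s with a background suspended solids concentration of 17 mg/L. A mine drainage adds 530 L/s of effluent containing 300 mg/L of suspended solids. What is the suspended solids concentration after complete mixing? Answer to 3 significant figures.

Conservation of mass: C = (6900·17.00 + 530.0·300.0) / 7430 = 276300/7430 = 37.19 mg/L.

37.2 mg/L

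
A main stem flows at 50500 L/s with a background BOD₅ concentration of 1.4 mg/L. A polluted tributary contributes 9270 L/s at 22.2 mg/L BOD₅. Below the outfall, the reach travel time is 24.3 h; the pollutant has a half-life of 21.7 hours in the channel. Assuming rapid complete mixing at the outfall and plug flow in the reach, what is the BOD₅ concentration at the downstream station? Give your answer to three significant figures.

2.13 mg/L

Flow-weighted average: C = (50500·1.400 + 9270·22.20) / 59770 = 276500/59770 = 4.626 mg/L.
Half-life 21.7 h → k = ln 2 / 21.7 = 0.03194 h⁻¹ = 0.7666 d⁻¹.
First-order decay: C = 4.626·exp(−k·t) = 4.626·0.4602 = 2.129 mg/L.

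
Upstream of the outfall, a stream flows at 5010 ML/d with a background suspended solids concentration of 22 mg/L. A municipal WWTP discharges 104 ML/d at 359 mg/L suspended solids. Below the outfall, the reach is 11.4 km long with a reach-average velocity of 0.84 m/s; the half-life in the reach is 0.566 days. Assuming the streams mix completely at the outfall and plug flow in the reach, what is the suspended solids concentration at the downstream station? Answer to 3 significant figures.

Mass balance: C = (5010·22.00 + 104.0·359.0) / 5114 = 147600/5114 = 28.85 mg/L.
Travel time t = 11.4·1000 / 0.84 = 13570 s = 3.770 h.
Half-life 0.566 d → k = ln 2 / 0.566 = 1.225 d⁻¹.
Decay over the reach: 28.85·exp(−kt) = 28.85·0.8250 = 23.80 mg/L.

23.8 mg/L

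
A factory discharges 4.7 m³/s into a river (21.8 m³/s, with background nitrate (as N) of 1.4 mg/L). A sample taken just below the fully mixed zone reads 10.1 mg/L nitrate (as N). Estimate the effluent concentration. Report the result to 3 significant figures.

Mass balance: 21.80·1.400 + 4.700·Cₑ = 26.50·10.10
→ Cₑ = (26.50·10.10 − 21.80·1.400) / 4.700 = 50.45 mg/L.

50.5 mg/L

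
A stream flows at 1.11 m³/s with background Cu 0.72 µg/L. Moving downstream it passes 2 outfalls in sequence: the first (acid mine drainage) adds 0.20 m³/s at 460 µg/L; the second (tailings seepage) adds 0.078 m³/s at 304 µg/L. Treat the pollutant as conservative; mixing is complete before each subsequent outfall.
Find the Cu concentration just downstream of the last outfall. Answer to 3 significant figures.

83.9 µg/L

Outfall 1: combined Q = 1.310 m³/s; C = (1.110·0.7200 + 0.2000·460.0)/1.310 = 70.84 µg/L.
Outfall 2: combined Q = 1.388 m³/s; C = (1.310·70.84 + 0.07800·304.0)/1.388 = 83.94 µg/L.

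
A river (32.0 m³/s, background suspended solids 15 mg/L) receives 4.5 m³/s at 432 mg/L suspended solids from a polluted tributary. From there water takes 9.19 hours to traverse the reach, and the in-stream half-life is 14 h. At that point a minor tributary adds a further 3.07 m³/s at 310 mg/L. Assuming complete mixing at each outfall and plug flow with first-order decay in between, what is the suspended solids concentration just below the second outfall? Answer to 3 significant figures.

62.9 mg/L

After mixing, C = (32.00·15.00 + 4.500·432.0) / 36.50 = 2424/36.50 = 66.41 mg/L; combined flow 36.50 m³/s.
Half-life 14 h → k = ln 2 / 14 = 0.04951 h⁻¹ = 1.188 d⁻¹.
After decay, C = 66.41 × e^(−kt) = 66.41 × 0.6344 = 42.13 mg/L.
Second outfall: C = (36.50·42.13 + 3.070·310.0)/39.57 = 62.92 mg/L.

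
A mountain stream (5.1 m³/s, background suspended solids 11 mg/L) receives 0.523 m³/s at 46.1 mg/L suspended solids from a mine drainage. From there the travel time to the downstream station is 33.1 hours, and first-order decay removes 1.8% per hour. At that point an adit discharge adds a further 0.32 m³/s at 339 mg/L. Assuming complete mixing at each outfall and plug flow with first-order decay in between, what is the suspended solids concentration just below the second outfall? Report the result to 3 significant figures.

Mass balance: C = (5.100·11.00 + 0.5230·46.10) / 5.623 = 80.21/5.623 = 14.26 mg/L; combined flow 5.623 m³/s.
1.8%/h lost → k = −ln(1 − 0.018) = 0.01816 h⁻¹.
First-order decay: C = 14.26·exp(−k·t) = 14.26·0.5481 = 7.819 mg/L.
Second outfall: C = (5.623·7.819 + 0.3200·339.0)/5.943 = 25.65 mg/L.

25.7 mg/L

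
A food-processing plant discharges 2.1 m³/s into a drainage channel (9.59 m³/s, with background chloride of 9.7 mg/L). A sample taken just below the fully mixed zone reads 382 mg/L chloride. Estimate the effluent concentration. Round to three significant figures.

2080 mg/L

Mass balance: 9.590·9.700 + 2.100·Cₑ = 11.69·382.0
→ Cₑ = (11.69·382.0 − 9.590·9.700) / 2.100 = 2082 mg/L.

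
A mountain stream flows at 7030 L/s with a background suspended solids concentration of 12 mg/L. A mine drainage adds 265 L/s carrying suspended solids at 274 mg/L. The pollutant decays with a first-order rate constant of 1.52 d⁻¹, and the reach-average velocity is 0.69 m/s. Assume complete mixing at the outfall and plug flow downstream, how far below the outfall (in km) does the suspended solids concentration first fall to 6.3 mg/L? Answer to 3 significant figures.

Conservation of mass: C = (7030·12.00 + 265.0·274.0) / 7295 = 157000/7295 = 21.52 mg/L.
Set 21.52·exp(−k·t) = 6.3 → t = ln(21.52/6.3)/k = 69820 s = 19.39 h.
Distance = v·t = 0.69·69820 = 48180 m = 48.18 km.

48.2 km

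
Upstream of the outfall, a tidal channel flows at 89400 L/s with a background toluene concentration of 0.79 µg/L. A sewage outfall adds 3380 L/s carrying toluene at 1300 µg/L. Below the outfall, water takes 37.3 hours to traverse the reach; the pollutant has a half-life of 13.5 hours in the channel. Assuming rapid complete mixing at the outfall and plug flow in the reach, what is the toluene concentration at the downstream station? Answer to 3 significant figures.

7.09 µg/L

Conservation of mass: C = (89400·0.7900 + 3380·1300) / 92780 = 4465000/92780 = 48.12 µg/L.
Half-life 13.5 h → k = ln 2 / 13.5 = 0.05134 h⁻¹ = 1.232 d⁻¹.
Decay over the reach: 48.12·exp(−kt) = 48.12·0.1473 = 7.089 µg/L.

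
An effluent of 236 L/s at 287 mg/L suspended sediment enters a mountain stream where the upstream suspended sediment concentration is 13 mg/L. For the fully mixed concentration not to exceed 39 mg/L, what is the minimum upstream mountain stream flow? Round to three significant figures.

2250 L/s

Set C_mix = 39: (Q·13.00 + 236.0·287.0) / (Q + 236.0) = 39
→ Q = 236.0·(287.0 − 39)/(39 − 13.00) = 2251 L/s.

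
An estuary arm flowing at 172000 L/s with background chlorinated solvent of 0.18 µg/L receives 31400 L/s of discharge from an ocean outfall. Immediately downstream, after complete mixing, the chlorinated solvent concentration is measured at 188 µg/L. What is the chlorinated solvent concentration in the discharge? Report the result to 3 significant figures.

1220 µg/L

Mass balance: 172000·0.1800 + 31400·Cₑ = 203400·188.0
→ Cₑ = (203400·188.0 − 172000·0.1800) / 31400 = 1217 µg/L.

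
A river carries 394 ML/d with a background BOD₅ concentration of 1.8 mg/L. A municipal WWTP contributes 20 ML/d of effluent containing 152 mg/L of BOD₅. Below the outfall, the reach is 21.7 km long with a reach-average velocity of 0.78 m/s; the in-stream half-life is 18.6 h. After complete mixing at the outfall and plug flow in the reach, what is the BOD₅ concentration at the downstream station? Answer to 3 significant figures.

6.79 mg/L

Flow-weighted average: C = (394.0·1.800 + 20.00·152.0) / 414.0 = 3749/414.0 = 9.056 mg/L.
Travel time t = 21.7·1000 / 0.78 = 27820 s = 7.728 h.
Half-life 18.6 h → k = ln 2 / 18.6 = 0.03727 h⁻¹ = 0.8944 d⁻¹.
Applying C = C₀e^(−kt): 9.056 × 0.7498 = 6.790 mg/L.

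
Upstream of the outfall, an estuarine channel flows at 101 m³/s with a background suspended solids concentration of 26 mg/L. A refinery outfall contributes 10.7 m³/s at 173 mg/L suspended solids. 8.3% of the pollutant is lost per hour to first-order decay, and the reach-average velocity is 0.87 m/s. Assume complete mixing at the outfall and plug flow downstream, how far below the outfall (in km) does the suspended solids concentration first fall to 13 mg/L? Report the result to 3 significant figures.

Mixed concentration C = ΣQC/ΣQ = (101.0·26.00 + 10.70·173.0) / 111.7 = 4477/111.7 = 40.08 mg/L.
8.3%/h lost → k = −ln(1 − 0.083) = 0.08665 h⁻¹.
Set 40.08·exp(−k·t) = 13 → t = ln(40.08/13)/k = 46780 s = 12.99 h.
Distance = v·t = 0.87·46780 = 40700 m = 40.70 km.

40.7 km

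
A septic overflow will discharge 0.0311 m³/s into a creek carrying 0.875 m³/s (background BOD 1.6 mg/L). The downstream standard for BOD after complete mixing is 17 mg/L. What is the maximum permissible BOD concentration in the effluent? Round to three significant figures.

450 mg/L

At the limit, (Qr·Cr + Qe·Cₑ)/(Qr + Qe) = 17:
Cₑ = (0.9061·17 − 0.8750·1.600) / 0.03110 = 450.3 mg/L.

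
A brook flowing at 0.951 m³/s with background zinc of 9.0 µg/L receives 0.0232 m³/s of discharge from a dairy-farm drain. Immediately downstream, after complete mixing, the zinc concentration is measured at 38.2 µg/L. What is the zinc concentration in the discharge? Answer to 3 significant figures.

1240 µg/L

Mass balance: 0.9510·9.000 + 0.02320·Cₑ = 0.9742·38.20
→ Cₑ = (0.9742·38.20 − 0.9510·9.000) / 0.02320 = 1235 µg/L.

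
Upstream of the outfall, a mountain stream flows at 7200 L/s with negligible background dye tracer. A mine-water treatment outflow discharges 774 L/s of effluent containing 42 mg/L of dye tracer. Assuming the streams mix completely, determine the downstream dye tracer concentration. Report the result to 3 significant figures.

Mixed concentration C = ΣQC/ΣQ = (7200·0 + 774.0·42.00) / 7974 = 32510/7974 = 4.077 mg/L.

4.08 mg/L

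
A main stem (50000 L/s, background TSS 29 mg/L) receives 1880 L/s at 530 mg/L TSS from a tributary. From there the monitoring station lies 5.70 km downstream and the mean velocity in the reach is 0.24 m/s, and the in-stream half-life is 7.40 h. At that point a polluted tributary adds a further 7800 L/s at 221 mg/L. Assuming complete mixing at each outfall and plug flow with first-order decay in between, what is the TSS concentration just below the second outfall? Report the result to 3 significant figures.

51.0 mg/L

Mass balance: C = (50000·29.00 + 1880·530.0) / 51880 = 2446000/51880 = 47.15 mg/L; combined flow 51880 L/s.
Travel time t = 5.70·1000 / 0.24 = 23750 s = 6.597 h.
Half-life 7.40 h → k = ln 2 / 7.40 = 0.09367 h⁻¹ = 2.248 d⁻¹.
Decay over the reach: 47.15·exp(−kt) = 47.15·0.5390 = 25.42 mg/L.
At the second outfall, C = (51880·25.42 + 7800·221.0) / (51880 + 7800) = 50.98 mg/L.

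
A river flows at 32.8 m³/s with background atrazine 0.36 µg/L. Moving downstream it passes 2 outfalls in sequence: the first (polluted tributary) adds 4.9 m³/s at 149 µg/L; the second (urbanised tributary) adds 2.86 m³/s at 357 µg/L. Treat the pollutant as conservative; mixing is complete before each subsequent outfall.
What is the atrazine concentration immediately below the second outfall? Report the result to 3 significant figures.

43.5 µg/L

After outfall 1: Q = 32.80 + 4.900 = 37.70 m³/s; C = (32.80·0.3600 + 4.900·149.0)/37.70 = 19.68 µg/L.
After outfall 2: Q = 37.70 + 2.860 = 40.56 m³/s; C = (37.70·19.68 + 2.860·357.0)/40.56 = 43.46 µg/L.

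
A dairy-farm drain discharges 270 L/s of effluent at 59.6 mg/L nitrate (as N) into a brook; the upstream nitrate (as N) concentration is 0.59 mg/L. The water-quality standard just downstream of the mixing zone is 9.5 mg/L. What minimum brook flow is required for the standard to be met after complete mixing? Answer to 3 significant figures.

Set C_mix = 9.5: (Q·0.5900 + 270.0·59.60) / (Q + 270.0) = 9.5
→ Q = 270.0·(59.60 − 9.5)/(9.5 − 0.5900) = 1518 L/s.

1520 L/s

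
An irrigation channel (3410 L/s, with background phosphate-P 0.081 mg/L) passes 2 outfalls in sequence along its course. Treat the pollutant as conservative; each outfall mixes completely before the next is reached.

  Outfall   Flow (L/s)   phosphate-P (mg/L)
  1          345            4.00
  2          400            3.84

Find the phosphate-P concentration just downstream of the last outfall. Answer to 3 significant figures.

0.768 mg/L

Below outfall 1: Q → 3755 L/s, C = (3410·0.08100 + 345.0·4.000)/3755 = 0.4411 mg/L.
Below outfall 2: Q → 4155 L/s, C = (3755·0.4411 + 400.0·3.840)/4155 = 0.7683 mg/L.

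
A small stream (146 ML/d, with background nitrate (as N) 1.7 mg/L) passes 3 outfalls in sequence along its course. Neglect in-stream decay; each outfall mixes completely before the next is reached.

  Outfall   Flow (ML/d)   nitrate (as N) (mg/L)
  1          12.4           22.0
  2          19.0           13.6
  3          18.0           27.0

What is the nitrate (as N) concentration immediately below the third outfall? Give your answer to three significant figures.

After outfall 1: Q = 146.0 + 12.40 = 158.4 ML/d; C = (146.0·1.700 + 12.40·22.00)/158.4 = 3.289 mg/L.
After outfall 2: Q = 158.4 + 19.00 = 177.4 ML/d; C = (158.4·3.289 + 19.00·13.60)/177.4 = 4.393 mg/L.
After outfall 3: Q = 177.4 + 18.00 = 195.4 ML/d; C = (177.4·4.393 + 18.00·27.00)/195.4 = 6.476 mg/L.

6.48 mg/L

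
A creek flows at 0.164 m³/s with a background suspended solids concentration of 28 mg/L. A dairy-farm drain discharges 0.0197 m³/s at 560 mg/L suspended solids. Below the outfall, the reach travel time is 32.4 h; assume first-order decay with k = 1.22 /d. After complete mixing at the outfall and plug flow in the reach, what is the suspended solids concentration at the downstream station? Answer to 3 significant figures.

Mass balance: C = (0.1640·28.00 + 0.01970·560.0) / 0.1837 = 15.62/0.1837 = 85.05 mg/L.
Decay over the reach: 85.05·exp(−kt) = 85.05·0.1926 = 16.38 mg/L.

16.4 mg/L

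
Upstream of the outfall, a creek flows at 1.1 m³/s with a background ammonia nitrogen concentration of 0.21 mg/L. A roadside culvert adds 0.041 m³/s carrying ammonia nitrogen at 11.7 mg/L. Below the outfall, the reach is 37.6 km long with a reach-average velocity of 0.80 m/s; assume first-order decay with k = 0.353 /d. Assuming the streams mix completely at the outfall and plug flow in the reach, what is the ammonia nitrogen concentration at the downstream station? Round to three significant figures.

0.514 mg/L

Mass balance: C = (1.100·0.2100 + 0.04100·11.70) / 1.141 = 0.7107/1.141 = 0.6229 mg/L.
Travel time t = 37.6·1000 / 0.80 = 47000 s = 13.06 h.
First-order decay: C = 0.6229·exp(−k·t) = 0.6229·0.8253 = 0.5140 mg/L.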